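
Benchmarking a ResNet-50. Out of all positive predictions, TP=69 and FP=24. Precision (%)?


Precision = TP/(TP+FP)
= 69/(69+24)
= 69/93 = 74.19%

74.19%


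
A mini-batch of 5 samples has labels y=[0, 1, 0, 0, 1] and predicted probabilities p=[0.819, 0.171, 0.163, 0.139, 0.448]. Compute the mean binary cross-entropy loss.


L[0] = -ln(1-0.819) = -ln(0.181) = 1.7093
L[1] = -ln(0.171) = 1.7661
L[2] = -ln(1-0.163) = -ln(0.837) = 0.1779
L[3] = -ln(1-0.139) = -ln(0.861) = 0.1497
L[4] = -ln(0.448) = 0.803
mean = (1.7093 + 1.7661 + 0.1779 + 0.1497 + 0.803)/5 = 0.9212

0.9212


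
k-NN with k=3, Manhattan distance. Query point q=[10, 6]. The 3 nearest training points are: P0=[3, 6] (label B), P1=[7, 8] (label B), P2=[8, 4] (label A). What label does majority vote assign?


d(q,P0) = 7  (label B)
d(q,P1) = 5  (label B)
d(q,P2) = 4  (label A)
Votes: A=1, B=2
Majority → B

B


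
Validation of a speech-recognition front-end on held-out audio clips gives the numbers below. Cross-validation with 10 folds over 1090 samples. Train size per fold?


Fold size = 1090/10 = 109
Training per fold = 1090 - 109 = 981

981


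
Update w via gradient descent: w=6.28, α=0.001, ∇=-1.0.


w_new = w - α·∇
= 6.28 - 0.001·-1.0
= 6.28 + 0.001
= 6.281

6.281


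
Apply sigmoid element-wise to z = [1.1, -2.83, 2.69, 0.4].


σ(1.1) = 1/(1+e^-1.1) = 0.7503
σ(-2.83) = 1/(1+e^2.83) = 0.0557
σ(2.69) = 1/(1+e^-2.69) = 0.9364
σ(0.4) = 1/(1+e^-0.4) = 0.5987
result = [0.7503, 0.0557, 0.9364, 0.5987]

[0.7503, 0.0557, 0.9364, 0.5987]


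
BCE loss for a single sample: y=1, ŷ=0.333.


BCE = -[y·ln(p) + (1-y)·ln(1-p)]
= -1·ln(0.333) - 0
= -ln(0.333) = 1.0996

1.0996


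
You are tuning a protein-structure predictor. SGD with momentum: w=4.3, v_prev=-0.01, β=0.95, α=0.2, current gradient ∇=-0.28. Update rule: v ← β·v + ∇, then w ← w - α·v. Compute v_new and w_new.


v_new = 0.95·-0.01 - 0.28 = -0.0095 - 0.28 = -0.2895
w_new = 4.3 - 0.2·-0.2895 = 4.3 + 0.0579 = 4.3579

v_new=-0.2895, w_new=4.3579


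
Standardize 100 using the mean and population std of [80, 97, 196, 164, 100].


μ = 127.4, σ = 44.648
z = (100 - 127.4)/44.648 = -0.6137

-0.6137


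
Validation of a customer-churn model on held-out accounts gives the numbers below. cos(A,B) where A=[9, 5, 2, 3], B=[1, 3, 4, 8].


A·B = 9·1 + 5·3 + 2·4 + 3·8 = 56
‖A‖ = √119 = 10.9087, ‖B‖ = √90 = 9.4868
cos = 56/(√119·√90) = 56/√10710 = 0.5411

0.5411


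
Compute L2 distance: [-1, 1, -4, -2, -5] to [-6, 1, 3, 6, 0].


d = √((-1+ 6)² + (1-1)² + (-4-3)² + (-2-6)² + (-5-0)²)
  = √(25 + 0 + 49 + 64 + 25)
  = √163 = 12.7671

12.7671


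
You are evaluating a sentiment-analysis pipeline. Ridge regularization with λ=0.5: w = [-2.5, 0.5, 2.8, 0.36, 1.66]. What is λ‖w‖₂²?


‖w‖₂² = (-2.5)² + (0.5)² + (2.8)² + (0.36)² + (1.66)²
     = 6.25 + 0.25 + 7.84 + 0.1296 + 2.7556
     = 17.2252
λ·‖w‖₂² = 0.5·17.2252 = 8.6126

8.6126


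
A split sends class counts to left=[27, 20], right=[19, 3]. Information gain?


Parent = [46, 23], H_parent = 0.9183
H_left = 0.9839 (n=47), H_right = 0.5746 (n=22)
H_children = (47/69)·0.9839 + (22/69)·0.5746 = 0.8534
IG = 0.9183 - 0.8534 = 0.0649

0.0649


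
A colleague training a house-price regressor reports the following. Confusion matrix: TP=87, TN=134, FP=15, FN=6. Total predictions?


Total = TP + TN + FP + FN
= 87 + 134 + 15 + 6
= 242
(Predicted positive: 102, predicted negative: 140)

242


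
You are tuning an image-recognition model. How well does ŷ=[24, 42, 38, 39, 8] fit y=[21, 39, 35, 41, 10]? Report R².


ȳ = 29.2
SS_res = Σ(y-ŷ)² = 35
SS_tot = Σ(y-ȳ)² = 704.8
R² = 1 - SS_res/SS_tot = 1 - 0.0497 = 0.9503

0.9503


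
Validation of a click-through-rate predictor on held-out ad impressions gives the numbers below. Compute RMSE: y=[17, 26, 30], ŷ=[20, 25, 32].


MSE = 14/3 = 4.6667
RMSE = √(14/3) = 2.1602

2.1602


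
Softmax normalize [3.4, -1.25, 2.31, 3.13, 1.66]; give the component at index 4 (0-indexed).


Exponentials: e^3.4=29.9641, e^-1.25=0.2865, e^2.31=10.0744, e^3.13=22.874, e^1.66=5.2593
Sum = 68.4583
Softmax = [0.4377, 0.0042, 0.1472, 0.3341, 0.0768]
p[4] = 5.2593/68.4583 = 0.0768

0.0768


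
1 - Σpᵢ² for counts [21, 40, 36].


Probabilities: [21/97, 40/97, 36/97] ≈ [0.2165, 0.4124, 0.3711]
Σpᵢ² = (441 + 1600 + 1296)/97² = 3337/9409
Gini = 1 - Σpᵢ² = 1 - 3337/9409 = 0.6453

0.6453


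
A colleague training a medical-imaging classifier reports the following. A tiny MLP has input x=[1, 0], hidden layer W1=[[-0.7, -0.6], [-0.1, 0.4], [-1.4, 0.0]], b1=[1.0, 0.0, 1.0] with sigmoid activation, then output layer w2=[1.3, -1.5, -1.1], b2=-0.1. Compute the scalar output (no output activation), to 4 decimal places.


z1[0] = (-0.7)·(1) + (-0.6)·(0) + 1.0 = 0.3
z1[1] = (-0.1)·(1) + (0.4)·(0) + 0.0 = -0.1
z1[2] = (-1.4)·(1) + (0.0)·(0) + 1.0 = -0.4
h = sigmoid(z1) = [0.5744, 0.475, 0.4013]
output = (1.3)·(0.5744) + (-1.5)·(0.475) + (-1.1)·(0.4013) - 0.1 = -0.5072

-0.5072


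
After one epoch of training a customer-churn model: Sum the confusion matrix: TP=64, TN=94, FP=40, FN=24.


Total = TP + TN + FP + FN
= 64 + 94 + 40 + 24
= 222
(Predicted positive: 104, predicted negative: 118)

222


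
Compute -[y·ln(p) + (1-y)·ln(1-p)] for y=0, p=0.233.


BCE = -[y·ln(p) + (1-y)·ln(1-p)]
= -0 - 1·ln(1-0.233)
= -ln(0.767) = 0.2653

0.2653


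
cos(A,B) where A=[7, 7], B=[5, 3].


A·B = 7·5 + 7·3 = 56
‖A‖ = √98 = 9.8995, ‖B‖ = √34 = 5.831
cos = 56/(√98·√34) = 56/√3332 = 0.9701

0.9701


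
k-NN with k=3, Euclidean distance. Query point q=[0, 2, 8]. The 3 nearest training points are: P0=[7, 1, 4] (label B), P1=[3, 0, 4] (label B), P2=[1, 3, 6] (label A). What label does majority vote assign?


d(q,P0) = 8.124  (label B)
d(q,P1) = 5.3852  (label B)
d(q,P2) = 2.4495  (label A)
Votes: A=1, B=2
Majority → B

B


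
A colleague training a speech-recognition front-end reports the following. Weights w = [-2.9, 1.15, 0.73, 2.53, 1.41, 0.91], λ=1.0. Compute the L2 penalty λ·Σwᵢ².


‖w‖₂² = (-2.9)² + (1.15)² + (0.73)² + (2.53)² + (1.41)² + (0.91)²
     = 8.41 + 1.3225 + 0.5329 + 6.4009 + 1.9881 + 0.8281
     = 19.4825
λ·‖w‖₂² = 1.0·19.4825 = 19.4825

19.4825


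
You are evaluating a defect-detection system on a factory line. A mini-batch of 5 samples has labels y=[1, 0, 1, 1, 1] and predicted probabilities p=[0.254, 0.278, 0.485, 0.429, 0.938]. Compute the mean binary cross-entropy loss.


L[0] = -ln(0.254) = 1.3704
L[1] = -ln(1-0.278) = -ln(0.722) = 0.3257
L[2] = -ln(0.485) = 0.7236
L[3] = -ln(0.429) = 0.8463
L[4] = -ln(0.938) = 0.064
mean = (1.3704 + 0.3257 + 0.7236 + 0.8463 + 0.064)/5 = 0.666

0.666


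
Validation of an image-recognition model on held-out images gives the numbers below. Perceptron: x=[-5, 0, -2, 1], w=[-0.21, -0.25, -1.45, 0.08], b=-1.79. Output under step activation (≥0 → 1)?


z = (-5)·(-0.21) + (0)·(-0.25) + (-2)·(-1.45) + (1)·(0.08) - 1.79
  = 2.24
step(z) = 1 (z≥0)

1


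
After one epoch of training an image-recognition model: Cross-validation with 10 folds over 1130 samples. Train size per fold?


Fold size = 1130/10 = 113
Training per fold = 1130 - 113 = 1017

1017


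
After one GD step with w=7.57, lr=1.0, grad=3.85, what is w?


w_new = w - α·∇
= 7.57 - 1.0·3.85
= 7.57 - 3.85
= 3.72

3.72


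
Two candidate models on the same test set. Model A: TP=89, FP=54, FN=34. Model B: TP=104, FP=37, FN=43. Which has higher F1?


Model A: P=89/143=0.6224, R=89/123=0.7236, F1=2PR/(P+R)=2TP/(2TP+FP+FN)=178/266=0.6692
Model B: P=104/141=0.7376, R=104/147=0.7075, F1=2PR/(P+R)=2TP/(2TP+FP+FN)=208/288=0.7222
0.6692 < 0.7222 → Model B

Model B


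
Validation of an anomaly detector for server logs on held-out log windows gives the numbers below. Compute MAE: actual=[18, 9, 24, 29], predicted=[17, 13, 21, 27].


Absolute errors: |18-17|=1, |9-13|=4, |24-21|=3, |29-27|=2
Sum = 10
MAE = 10/4 = 5/2

5/2


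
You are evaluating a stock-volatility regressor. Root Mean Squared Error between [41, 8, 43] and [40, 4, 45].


MSE = 21/3 = 7
RMSE = √(21/3) = 2.6458

2.6458


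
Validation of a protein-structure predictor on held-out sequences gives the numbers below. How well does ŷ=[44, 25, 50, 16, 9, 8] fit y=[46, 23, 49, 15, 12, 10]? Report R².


ȳ = 25.8333
SS_res = Σ(y-ŷ)² = 23
SS_tot = Σ(y-ȳ)² = 1510.83
R² = 1 - SS_res/SS_tot = 1 - 0.0152 = 0.9848

0.9848


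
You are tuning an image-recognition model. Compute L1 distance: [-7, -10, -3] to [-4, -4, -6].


d = |-7+ 4| + |-10+ 4| + |-3+ 6|
  = 3 + 6 + 3
  = 12

12


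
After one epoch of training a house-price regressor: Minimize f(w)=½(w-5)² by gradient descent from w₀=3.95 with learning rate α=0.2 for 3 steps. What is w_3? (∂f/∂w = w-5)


step 1: grad = 3.95-5 = -1.05; w = 3.95 - 0.2·(-1.05) = 4.16
step 2: grad = 4.16-5 = -0.84; w = 4.16 - 0.2·(-0.84) = 4.328
step 3: grad = 4.328-5 = -0.672; w = 4.328 - 0.2·(-0.672) = 4.4624

4.4624


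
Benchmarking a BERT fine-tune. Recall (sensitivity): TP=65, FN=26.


Recall = TP/(TP+FN)
= 65/(65+26)
= 65/91 = 71.43%

71.43%


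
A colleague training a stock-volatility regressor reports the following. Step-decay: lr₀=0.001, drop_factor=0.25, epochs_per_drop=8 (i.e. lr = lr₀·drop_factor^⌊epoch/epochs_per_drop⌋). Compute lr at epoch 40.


n_drops = ⌊40/8⌋ = 5
lr = 0.001·0.25^5 = 0.001·0.0009765625 = 0.0000009765625

0.0000009765625


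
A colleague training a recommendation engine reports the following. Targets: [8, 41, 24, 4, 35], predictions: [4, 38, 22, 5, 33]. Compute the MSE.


Squared errors: (8-4)²=16, (41-38)²=9, (24-22)²=4, (4-5)²=1, (35-33)²=4
Sum = 34
MSE = 34/5 = 34/5

34/5


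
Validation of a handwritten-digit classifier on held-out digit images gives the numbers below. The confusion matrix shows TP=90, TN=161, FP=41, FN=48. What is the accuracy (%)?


Accuracy = (TP+TN)/(TP+TN+FP+FN)
= (90+161)/(340)
= 251/340 = 73.82%

73.82%


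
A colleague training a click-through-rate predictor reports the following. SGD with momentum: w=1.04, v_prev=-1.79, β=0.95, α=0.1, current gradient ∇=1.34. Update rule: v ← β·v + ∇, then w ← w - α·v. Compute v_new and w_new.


v_new = 0.95·-1.79 + 1.34 = -1.7005 + 1.34 = -0.3605
w_new = 1.04 - 0.1·-0.3605 = 1.04 + 0.03605 = 1.07605

v_new=-0.3605, w_new=1.07605


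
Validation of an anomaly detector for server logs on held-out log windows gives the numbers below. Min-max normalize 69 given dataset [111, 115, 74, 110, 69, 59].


min=59, max=115
(69-59)/(115-59) = 10/56 = 0.1786

0.1786


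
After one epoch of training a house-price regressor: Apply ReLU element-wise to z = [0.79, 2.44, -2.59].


ReLU(0.79) = max(0, 0.79) = 0.79
ReLU(2.44) = max(0, 2.44) = 2.44
ReLU(-2.59) = max(0, -2.59) = 0.0
result = [0.79, 2.44, 0.0]

[0.79, 2.44, 0.0]


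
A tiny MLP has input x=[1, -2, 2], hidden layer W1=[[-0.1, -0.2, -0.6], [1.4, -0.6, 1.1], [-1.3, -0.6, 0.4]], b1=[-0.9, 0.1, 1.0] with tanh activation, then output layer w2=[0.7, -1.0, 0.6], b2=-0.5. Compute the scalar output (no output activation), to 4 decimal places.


z1[0] = (-0.1)·(1) + (-0.2)·(-2) + (-0.6)·(2) - 0.9 = -1.8
z1[1] = (1.4)·(1) + (-0.6)·(-2) + (1.1)·(2) + 0.1 = 4.9
z1[2] = (-1.3)·(1) + (-0.6)·(-2) + (0.4)·(2) + 1.0 = 1.7
h = tanh(z1) = [-0.9468, 0.9999, 0.9354]
output = (0.7)·(-0.9468) + (-1.0)·(0.9999) + (0.6)·(0.9354) - 0.5 = -1.6014

-1.6014


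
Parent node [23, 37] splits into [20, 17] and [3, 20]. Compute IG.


Parent = [23, 37], H_parent = 0.9604
H_left = 0.9953 (n=37), H_right = 0.5586 (n=23)
H_children = (37/60)·0.9953 + (23/60)·0.5586 = 0.8279
IG = 0.9604 - 0.8279 = 0.1325

0.1325


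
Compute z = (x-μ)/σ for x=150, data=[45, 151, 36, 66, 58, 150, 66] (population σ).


μ = 81.7143, σ = 44.6533
z = (150 - 81.7143)/44.6533 = 1.5292

1.5292


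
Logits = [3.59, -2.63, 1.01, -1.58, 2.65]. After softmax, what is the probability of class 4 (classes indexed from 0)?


Exponentials: e^3.59=36.2341, e^-2.63=0.0721, e^1.01=2.7456, e^-1.58=0.206, e^2.65=14.154
Sum = 53.4118
Softmax = [0.6784, 0.0013, 0.0514, 0.0039, 0.265]
p[4] = 14.154/53.4118 = 0.265

0.265


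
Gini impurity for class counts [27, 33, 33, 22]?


Probabilities: [27/115, 33/115, 33/115, 22/115] ≈ [0.2348, 0.287, 0.287, 0.1913]
Σpᵢ² = (729 + 1089 + 1089 + 484)/115² = 3391/13225
Gini = 1 - Σpᵢ² = 1 - 3391/13225 = 0.7436

0.7436


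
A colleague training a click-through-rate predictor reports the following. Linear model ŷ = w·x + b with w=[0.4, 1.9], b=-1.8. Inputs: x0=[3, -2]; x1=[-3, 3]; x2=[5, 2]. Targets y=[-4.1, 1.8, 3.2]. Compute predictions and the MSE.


ŷ0 = (0.4)·(3) + (1.9)·(-2) - 1.8 = -4.4
ŷ1 = (0.4)·(-3) + (1.9)·(3) - 1.8 = 2.7
ŷ2 = (0.4)·(5) + (1.9)·(2) - 1.8 = 4.0
errors² = [0.09, 0.81, 0.64]
MSE = 1.5400/3 = 0.5133

0.5133


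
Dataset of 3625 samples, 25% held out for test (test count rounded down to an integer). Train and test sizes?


Test = ⌊3625·25/100⌋ = 906
Train = 3625 - 906 = 2719

Train: 2719, Test: 906


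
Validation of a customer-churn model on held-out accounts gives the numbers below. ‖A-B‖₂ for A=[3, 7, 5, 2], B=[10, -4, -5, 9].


d = √((3-10)² + (7+ 4)² + (5+ 5)² + (2-9)²)
  = √(49 + 121 + 100 + 49)
  = √319 = 17.8606

17.8606


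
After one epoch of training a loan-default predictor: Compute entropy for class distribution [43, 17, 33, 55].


Probabilities: [43/148, 17/148, 33/148, 55/148] ≈ [0.2905, 0.1149, 0.223, 0.3716]
H = -((43/148)·log₂(43/148) + (17/148)·log₂(17/148) + (33/148)·log₂(33/148) + (55/148)·log₂(55/148))
  = 1.8902 bits

1.8902 bits


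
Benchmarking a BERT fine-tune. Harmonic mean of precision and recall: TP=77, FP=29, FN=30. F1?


Precision = 77/106 = 0.7264
Recall = 77/107 = 0.7196
F1 = 2·P·R/(P+R) = 2·TP/(2·TP+FP+FN) = 154/(154+29+30) = 154/213 = 0.723

0.723


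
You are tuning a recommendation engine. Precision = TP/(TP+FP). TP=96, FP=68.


Precision = TP/(TP+FP)
= 96/(96+68)
= 96/164 = 58.54%

58.54%


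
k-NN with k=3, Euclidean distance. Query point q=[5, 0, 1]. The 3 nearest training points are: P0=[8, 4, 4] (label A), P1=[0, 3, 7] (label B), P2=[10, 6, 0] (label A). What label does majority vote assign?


d(q,P0) = 5.831  (label A)
d(q,P1) = 8.3666  (label B)
d(q,P2) = 7.874  (label A)
Votes: A=2, B=1
Majority → A

A


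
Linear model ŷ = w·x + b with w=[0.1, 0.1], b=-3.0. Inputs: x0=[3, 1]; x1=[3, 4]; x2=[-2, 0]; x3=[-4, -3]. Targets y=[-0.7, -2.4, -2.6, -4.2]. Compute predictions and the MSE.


ŷ0 = (0.1)·(3) + (0.1)·(1) - 3.0 = -2.6
ŷ1 = (0.1)·(3) + (0.1)·(4) - 3.0 = -2.3
ŷ2 = (0.1)·(-2) + (0.1)·(0) - 3.0 = -3.2
ŷ3 = (0.1)·(-4) + (0.1)·(-3) - 3.0 = -3.7
errors² = [3.61, 0.01, 0.36, 0.25]
MSE = 4.2300/4 = 1.0575

1.0575


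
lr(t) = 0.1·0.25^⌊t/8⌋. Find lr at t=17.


n_drops = ⌊17/8⌋ = 2
lr = 0.1·0.25^2 = 0.1·0.0625 = 0.00625

0.00625


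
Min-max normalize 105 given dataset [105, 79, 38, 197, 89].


min=38, max=197
(105-38)/(197-38) = 67/159 = 0.4214

0.4214


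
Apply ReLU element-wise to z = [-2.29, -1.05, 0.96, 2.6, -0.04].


ReLU(-2.29) = max(0, -2.29) = 0.0
ReLU(-1.05) = max(0, -1.05) = 0.0
ReLU(0.96) = max(0, 0.96) = 0.96
ReLU(2.6) = max(0, 2.6) = 2.6
ReLU(-0.04) = max(0, -0.04) = 0.0
result = [0.0, 0.0, 0.96, 2.6, 0.0]

[0.0, 0.0, 0.96, 2.6, 0.0]


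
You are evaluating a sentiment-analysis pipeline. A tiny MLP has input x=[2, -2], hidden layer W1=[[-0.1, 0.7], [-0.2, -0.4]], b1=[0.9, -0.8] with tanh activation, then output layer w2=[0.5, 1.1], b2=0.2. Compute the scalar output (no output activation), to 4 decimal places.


z1[0] = (-0.1)·(2) + (0.7)·(-2) + 0.9 = -0.7
z1[1] = (-0.2)·(2) + (-0.4)·(-2) - 0.8 = -0.4
h = tanh(z1) = [-0.6044, -0.3799]
output = (0.5)·(-0.6044) + (1.1)·(-0.3799) + 0.2 = -0.5201

-0.5201


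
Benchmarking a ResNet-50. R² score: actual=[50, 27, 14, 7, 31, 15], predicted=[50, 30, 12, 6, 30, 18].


ȳ = 24
SS_res = Σ(y-ŷ)² = 24
SS_tot = Σ(y-ȳ)² = 1204
R² = 1 - SS_res/SS_tot = 1 - 0.0199 = 0.9801

0.9801


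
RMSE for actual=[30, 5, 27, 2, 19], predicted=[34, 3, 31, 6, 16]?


MSE = 61/5 = 12.2
RMSE = √(61/5) = 3.4928

3.4928


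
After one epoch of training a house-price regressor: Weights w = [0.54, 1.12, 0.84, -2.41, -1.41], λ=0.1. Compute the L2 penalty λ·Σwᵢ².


‖w‖₂² = (0.54)² + (1.12)² + (0.84)² + (-2.41)² + (-1.41)²
     = 0.2916 + 1.2544 + 0.7056 + 5.8081 + 1.9881
     = 10.0478
λ·‖w‖₂² = 0.1·10.0478 = 1.00478

1.00478


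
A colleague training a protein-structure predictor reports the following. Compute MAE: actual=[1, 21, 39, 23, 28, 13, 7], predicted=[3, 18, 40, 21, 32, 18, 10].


Absolute errors: |1-3|=2, |21-18|=3, |39-40|=1, |23-21|=2, |28-32|=4, |13-18|=5, |7-10|=3
Sum = 20
MAE = 20/7 = 20/7

20/7


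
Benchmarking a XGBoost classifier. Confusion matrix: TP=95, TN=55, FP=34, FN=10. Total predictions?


Total = TP + TN + FP + FN
= 95 + 55 + 34 + 10
= 194
(Predicted positive: 129, predicted negative: 65)

194


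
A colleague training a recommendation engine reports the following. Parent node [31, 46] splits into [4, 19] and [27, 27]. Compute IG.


Parent = [31, 46], H_parent = 0.9724
H_left = 0.6666 (n=23), H_right = 1 (n=54)
H_children = (23/77)·0.6666 + (54/77)·1 = 0.9004
IG = 0.9724 - 0.9004 = 0.072

0.072


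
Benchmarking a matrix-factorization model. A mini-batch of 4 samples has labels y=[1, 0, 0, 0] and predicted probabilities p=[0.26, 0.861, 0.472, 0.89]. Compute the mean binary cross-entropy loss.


L[0] = -ln(0.26) = 1.3471
L[1] = -ln(1-0.861) = -ln(0.139) = 1.9733
L[2] = -ln(1-0.472) = -ln(0.528) = 0.6387
L[3] = -ln(1-0.89) = -ln(0.11) = 2.2073
mean = (1.3471 + 1.9733 + 0.6387 + 2.2073)/4 = 1.5416

1.5416


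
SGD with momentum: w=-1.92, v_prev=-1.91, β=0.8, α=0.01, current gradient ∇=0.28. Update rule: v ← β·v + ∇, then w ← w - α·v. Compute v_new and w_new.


v_new = 0.8·-1.91 + 0.28 = -1.528 + 0.28 = -1.248
w_new = -1.92 - 0.01·-1.248 = -1.92 + 0.01248 = -1.90752

v_new=-1.248, w_new=-1.90752


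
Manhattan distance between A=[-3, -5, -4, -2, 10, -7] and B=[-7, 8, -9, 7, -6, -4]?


d = |-3+ 7| + |-5-8| + |-4+ 9| + |-2-7| + |10+ 6| + |-7+ 4|
  = 4 + 13 + 5 + 9 + 16 + 3
  = 50

50


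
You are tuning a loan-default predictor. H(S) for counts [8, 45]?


Probabilities: [8/53, 45/53] ≈ [0.1509, 0.8491]
H = -((8/53)·log₂(8/53) + (45/53)·log₂(45/53))
  = 0.6122 bits

0.6122 bits


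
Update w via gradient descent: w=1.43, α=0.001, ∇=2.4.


w_new = w - α·∇
= 1.43 - 0.001·2.4
= 1.43 - 0.0024
= 1.4276

1.4276


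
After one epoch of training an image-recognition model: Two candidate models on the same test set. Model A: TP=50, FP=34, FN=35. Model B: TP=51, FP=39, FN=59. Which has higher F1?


Model A: P=50/84=0.5952, R=50/85=0.5882, F1=2PR/(P+R)=2TP/(2TP+FP+FN)=100/169=0.5917
Model B: P=51/90=0.5667, R=51/110=0.4636, F1=2PR/(P+R)=2TP/(2TP+FP+FN)=102/200=0.51
0.5917 > 0.51 → Model A

Model A


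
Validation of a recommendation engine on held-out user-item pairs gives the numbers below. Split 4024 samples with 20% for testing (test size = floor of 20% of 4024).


Test = ⌊4024·20/100⌋ = 804
Train = 4024 - 804 = 3220

Train: 3220, Test: 804


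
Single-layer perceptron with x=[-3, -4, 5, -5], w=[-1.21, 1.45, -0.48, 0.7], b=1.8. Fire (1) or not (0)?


z = (-3)·(-1.21) + (-4)·(1.45) + (5)·(-0.48) + (-5)·(0.7) + 1.8
  = -6.27
step(z) = 0 (z<0)

0


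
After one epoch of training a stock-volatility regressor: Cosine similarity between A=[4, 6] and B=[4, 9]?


A·B = 4·4 + 6·9 = 70
‖A‖ = √52 = 7.2111, ‖B‖ = √97 = 9.8489
cos = 70/(√52·√97) = 70/√5044 = 0.9856

0.9856


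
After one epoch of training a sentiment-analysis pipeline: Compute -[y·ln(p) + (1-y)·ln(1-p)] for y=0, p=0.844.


BCE = -[y·ln(p) + (1-y)·ln(1-p)]
= -0 - 1·ln(1-0.844)
= -ln(0.156) = 1.8579

1.8579


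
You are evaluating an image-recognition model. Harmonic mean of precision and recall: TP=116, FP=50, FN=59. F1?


Precision = 116/166 = 0.6988
Recall = 116/175 = 0.6629
F1 = 2·P·R/(P+R) = 2·TP/(2·TP+FP+FN) = 232/(232+50+59) = 232/341 = 0.6804

0.6804


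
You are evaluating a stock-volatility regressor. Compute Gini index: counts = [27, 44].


Probabilities: [27/71, 44/71] ≈ [0.3803, 0.6197]
Σpᵢ² = (729 + 1936)/71² = 2665/5041
Gini = 1 - Σpᵢ² = 1 - 2665/5041 = 0.4713

0.4713


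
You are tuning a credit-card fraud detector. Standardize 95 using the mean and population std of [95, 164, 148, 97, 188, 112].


μ = 134, σ = 35.0856
z = (95 - 134)/35.0856 = -1.1116

-1.1116


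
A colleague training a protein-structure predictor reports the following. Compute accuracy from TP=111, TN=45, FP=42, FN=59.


Accuracy = (TP+TN)/(TP+TN+FP+FN)
= (111+45)/(257)
= 156/257 = 60.7%

60.7%


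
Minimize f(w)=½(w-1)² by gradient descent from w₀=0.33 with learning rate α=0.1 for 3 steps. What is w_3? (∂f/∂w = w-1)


step 1: grad = 0.33-1 = -0.67; w = 0.33 - 0.1·(-0.67) = 0.397
step 2: grad = 0.397-1 = -0.603; w = 0.397 - 0.1·(-0.603) = 0.4573
step 3: grad = 0.4573-1 = -0.5427; w = 0.4573 - 0.1·(-0.5427) = 0.51157

0.51157


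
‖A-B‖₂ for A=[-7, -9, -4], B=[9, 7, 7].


d = √((-7-9)² + (-9-7)² + (-4-7)²)
  = √(256 + 256 + 121)
  = √633 = 25.1595

25.1595


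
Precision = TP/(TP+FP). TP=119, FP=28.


Precision = TP/(TP+FP)
= 119/(119+28)
= 119/147 = 80.95%

80.95%


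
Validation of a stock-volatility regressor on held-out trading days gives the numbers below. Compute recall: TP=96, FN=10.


Recall = TP/(TP+FN)
= 96/(96+10)
= 96/106 = 90.57%

90.57%


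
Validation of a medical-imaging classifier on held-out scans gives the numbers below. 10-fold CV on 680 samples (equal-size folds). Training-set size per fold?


Fold size = 680/10 = 68
Training per fold = 680 - 68 = 612

612


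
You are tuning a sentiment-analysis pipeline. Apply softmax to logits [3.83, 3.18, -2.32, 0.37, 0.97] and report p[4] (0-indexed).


Exponentials: e^3.83=46.0625, e^3.18=24.0468, e^-2.32=0.0983, e^0.37=1.4477, e^0.97=2.6379
Sum = 74.2932
Softmax = [0.62, 0.3237, 0.0013, 0.0195, 0.0355]
p[4] = 2.6379/74.2932 = 0.0355

0.0355


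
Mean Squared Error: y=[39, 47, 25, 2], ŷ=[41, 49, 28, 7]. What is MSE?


Squared errors: (39-41)²=4, (47-49)²=4, (25-28)²=9, (2-7)²=25
Sum = 42
MSE = 42/4 = 21/2

21/2


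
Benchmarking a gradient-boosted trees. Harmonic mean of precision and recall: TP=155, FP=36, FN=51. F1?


Precision = 155/191 = 0.8115
Recall = 155/206 = 0.7524
F1 = 2·P·R/(P+R) = 2·TP/(2·TP+FP+FN) = 310/(310+36+51) = 310/397 = 0.7809

0.7809


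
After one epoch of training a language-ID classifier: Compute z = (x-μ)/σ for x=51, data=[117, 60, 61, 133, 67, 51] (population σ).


μ = 81.5, σ = 31.4523
z = (51 - 81.5)/31.4523 = -0.9697

-0.9697


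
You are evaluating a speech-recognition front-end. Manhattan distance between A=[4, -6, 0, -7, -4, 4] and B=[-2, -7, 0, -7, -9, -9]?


d = |4+ 2| + |-6+ 7| + |0-0| + |-7+ 7| + |-4+ 9| + |4+ 9|
  = 6 + 1 + 0 + 0 + 5 + 13
  = 25

25


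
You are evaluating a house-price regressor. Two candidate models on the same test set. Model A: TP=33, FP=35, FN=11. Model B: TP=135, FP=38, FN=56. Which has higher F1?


Model A: P=33/68=0.4853, R=33/44=0.75, F1=2PR/(P+R)=2TP/(2TP+FP+FN)=66/112=0.5893
Model B: P=135/173=0.7803, R=135/191=0.7068, F1=2PR/(P+R)=2TP/(2TP+FP+FN)=270/364=0.7418
0.5893 < 0.7418 → Model B

Model B


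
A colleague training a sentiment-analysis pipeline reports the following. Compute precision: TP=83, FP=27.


Precision = TP/(TP+FP)
= 83/(83+27)
= 83/110 = 75.45%

75.45%


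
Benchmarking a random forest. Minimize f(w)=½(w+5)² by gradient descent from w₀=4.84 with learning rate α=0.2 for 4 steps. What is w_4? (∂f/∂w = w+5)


step 1: grad = 4.84+5 = 9.84; w = 4.84 - 0.2·(9.84) = 2.872
step 2: grad = 2.872+5 = 7.872; w = 2.872 - 0.2·(7.872) = 1.2976
step 3: grad = 1.2976+5 = 6.2976; w = 1.2976 - 0.2·(6.2976) = 0.03808
step 4: grad = 0.03808+5 = 5.03808; w = 0.03808 - 0.2·(5.03808) = -0.969536

-0.969536


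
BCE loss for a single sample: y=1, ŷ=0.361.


BCE = -[y·ln(p) + (1-y)·ln(1-p)]
= -1·ln(0.361) - 0
= -ln(0.361) = 1.0189

1.0189


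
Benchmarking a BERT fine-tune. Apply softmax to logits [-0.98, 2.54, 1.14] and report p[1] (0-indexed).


Exponentials: e^-0.98=0.3753, e^2.54=12.6797, e^1.14=3.1268
Sum = 16.1818
Softmax = [0.0232, 0.7836, 0.1932]
p[1] = 12.6797/16.1818 = 0.7836

0.7836


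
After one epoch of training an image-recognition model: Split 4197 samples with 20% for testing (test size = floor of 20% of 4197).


Test = ⌊4197·20/100⌋ = 839
Train = 4197 - 839 = 3358

Train: 3358, Test: 839


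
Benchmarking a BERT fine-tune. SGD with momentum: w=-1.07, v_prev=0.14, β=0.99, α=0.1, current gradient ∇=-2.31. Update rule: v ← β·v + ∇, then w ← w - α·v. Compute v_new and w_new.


v_new = 0.99·0.14 - 2.31 = 0.1386 - 2.31 = -2.1714
w_new = -1.07 - 0.1·-2.1714 = -1.07 + 0.21714 = -0.85286

v_new=-2.1714, w_new=-0.85286


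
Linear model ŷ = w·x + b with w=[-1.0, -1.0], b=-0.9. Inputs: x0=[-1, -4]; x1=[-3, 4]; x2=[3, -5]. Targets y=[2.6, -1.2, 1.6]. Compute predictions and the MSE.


ŷ0 = (-1.0)·(-1) + (-1.0)·(-4) - 0.9 = 4.1
ŷ1 = (-1.0)·(-3) + (-1.0)·(4) - 0.9 = -1.9
ŷ2 = (-1.0)·(3) + (-1.0)·(-5) - 0.9 = 1.1
errors² = [2.25, 0.49, 0.25]
MSE = 2.9900/3 = 0.9967

0.9967


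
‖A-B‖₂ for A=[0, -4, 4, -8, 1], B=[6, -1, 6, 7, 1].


d = √((0-6)² + (-4+ 1)² + (4-6)² + (-8-7)² + (1-1)²)
  = √(36 + 9 + 4 + 225 + 0)
  = √274 = 16.5529

16.5529


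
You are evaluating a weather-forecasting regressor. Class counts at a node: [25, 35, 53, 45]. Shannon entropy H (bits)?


Probabilities: [25/158, 35/158, 53/158, 45/158] ≈ [0.1582, 0.2215, 0.3354, 0.2848]
H = -((25/158)·log₂(25/158) + (35/158)·log₂(35/158) + (53/158)·log₂(53/158) + (45/158)·log₂(45/158))
  = 1.9472 bits

1.9472 bits


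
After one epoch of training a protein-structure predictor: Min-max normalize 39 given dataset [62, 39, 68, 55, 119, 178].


min=39, max=178
(39-39)/(178-39) = 0/139 = 0.0

0.0


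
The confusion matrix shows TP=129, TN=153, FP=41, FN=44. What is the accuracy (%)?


Accuracy = (TP+TN)/(TP+TN+FP+FN)
= (129+153)/(367)
= 282/367 = 76.84%

76.84%


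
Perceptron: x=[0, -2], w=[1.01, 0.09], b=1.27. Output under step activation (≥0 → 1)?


z = (0)·(1.01) + (-2)·(0.09) + 1.27
  = 1.09
step(z) = 1 (z≥0)

1


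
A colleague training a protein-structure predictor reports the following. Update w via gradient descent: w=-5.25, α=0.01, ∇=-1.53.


w_new = w - α·∇
= -5.25 - 0.01·-1.53
= -5.25 + 0.0153
= -5.2347

-5.2347


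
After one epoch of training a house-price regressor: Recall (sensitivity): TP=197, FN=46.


Recall = TP/(TP+FN)
= 197/(197+46)
= 197/243 = 81.07%

81.07%


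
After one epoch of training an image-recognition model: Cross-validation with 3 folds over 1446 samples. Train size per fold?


Fold size = 1446/3 = 482
Training per fold = 1446 - 482 = 964

964


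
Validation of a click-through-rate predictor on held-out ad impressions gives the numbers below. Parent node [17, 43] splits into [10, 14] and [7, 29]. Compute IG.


Parent = [17, 43], H_parent = 0.86
H_left = 0.9799 (n=24), H_right = 0.7107 (n=36)
H_children = (24/60)·0.9799 + (36/60)·0.7107 = 0.8184
IG = 0.86 - 0.8184 = 0.0416

0.0416


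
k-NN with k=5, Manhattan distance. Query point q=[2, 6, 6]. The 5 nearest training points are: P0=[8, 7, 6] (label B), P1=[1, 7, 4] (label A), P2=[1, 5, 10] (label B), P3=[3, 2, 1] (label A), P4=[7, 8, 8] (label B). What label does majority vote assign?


d(q,P0) = 7  (label B)
d(q,P1) = 4  (label A)
d(q,P2) = 6  (label B)
d(q,P3) = 10  (label A)
d(q,P4) = 9  (label B)
Votes: A=2, B=3
Majority → B

B


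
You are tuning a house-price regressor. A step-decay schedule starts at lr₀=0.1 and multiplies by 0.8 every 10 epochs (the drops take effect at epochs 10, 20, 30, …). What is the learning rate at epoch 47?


n_drops = ⌊47/10⌋ = 4
lr = 0.1·0.8^4 = 0.1·0.4096 = 0.04096

0.04096


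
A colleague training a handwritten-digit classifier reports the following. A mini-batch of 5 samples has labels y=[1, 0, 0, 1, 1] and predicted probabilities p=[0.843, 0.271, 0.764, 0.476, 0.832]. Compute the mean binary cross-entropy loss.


L[0] = -ln(0.843) = 0.1708
L[1] = -ln(1-0.271) = -ln(0.729) = 0.3161
L[2] = -ln(1-0.764) = -ln(0.236) = 1.4439
L[3] = -ln(0.476) = 0.7423
L[4] = -ln(0.832) = 0.1839
mean = (0.1708 + 0.3161 + 1.4439 + 0.7423 + 0.1839)/5 = 0.5714

0.5714


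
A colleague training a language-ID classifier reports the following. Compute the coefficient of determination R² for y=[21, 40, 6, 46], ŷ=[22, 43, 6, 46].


ȳ = 28.25
SS_res = Σ(y-ŷ)² = 10
SS_tot = Σ(y-ȳ)² = 1000.75
R² = 1 - SS_res/SS_tot = 1 - 0.01 = 0.99

0.99


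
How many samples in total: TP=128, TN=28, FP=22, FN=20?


Total = TP + TN + FP + FN
= 128 + 28 + 22 + 20
= 198
(Predicted positive: 150, predicted negative: 48)

198


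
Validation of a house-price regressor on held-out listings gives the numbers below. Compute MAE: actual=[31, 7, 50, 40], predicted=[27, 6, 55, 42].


Absolute errors: |31-27|=4, |7-6|=1, |50-55|=5, |40-42|=2
Sum = 12
MAE = 12/4 = 3

3


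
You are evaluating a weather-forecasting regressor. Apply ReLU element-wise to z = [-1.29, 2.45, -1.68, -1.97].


ReLU(-1.29) = max(0, -1.29) = 0.0
ReLU(2.45) = max(0, 2.45) = 2.45
ReLU(-1.68) = max(0, -1.68) = 0.0
ReLU(-1.97) = max(0, -1.97) = 0.0
result = [0.0, 2.45, 0.0, 0.0]

[0.0, 2.45, 0.0, 0.0]


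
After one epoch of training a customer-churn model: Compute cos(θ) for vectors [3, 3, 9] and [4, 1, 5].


A·B = 3·4 + 3·1 + 9·5 = 60
‖A‖ = √99 = 9.9499, ‖B‖ = √42 = 6.4807
cos = 60/(√99·√42) = 60/√4158 = 0.9305

0.9305


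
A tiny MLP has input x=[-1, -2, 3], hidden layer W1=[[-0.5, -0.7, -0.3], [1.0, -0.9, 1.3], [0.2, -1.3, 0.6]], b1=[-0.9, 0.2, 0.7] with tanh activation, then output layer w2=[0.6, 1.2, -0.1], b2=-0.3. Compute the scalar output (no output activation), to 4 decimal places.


z1[0] = (-0.5)·(-1) + (-0.7)·(-2) + (-0.3)·(3) - 0.9 = 0.1
z1[1] = (1.0)·(-1) + (-0.9)·(-2) + (1.3)·(3) + 0.2 = 4.9
z1[2] = (0.2)·(-1) + (-1.3)·(-2) + (0.6)·(3) + 0.7 = 4.9
h = tanh(z1) = [0.0997, 0.9999, 0.9999]
output = (0.6)·(0.0997) + (1.2)·(0.9999) + (-0.1)·(0.9999) - 0.3 = 0.8597

0.8597


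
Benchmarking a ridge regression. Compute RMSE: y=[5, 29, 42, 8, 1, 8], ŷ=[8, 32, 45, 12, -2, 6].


MSE = 56/6 = 9.3333
RMSE = √(56/6) = 3.0551

3.0551


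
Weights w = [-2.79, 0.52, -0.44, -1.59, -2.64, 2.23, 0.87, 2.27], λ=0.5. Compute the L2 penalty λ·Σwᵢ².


‖w‖₂² = (-2.79)² + (0.52)² + (-0.44)² + (-1.59)² + (-2.64)² + (2.23)² + (0.87)² + (2.27)²
     = 7.7841 + 0.2704 + 0.1936 + 2.5281 + 6.9696 + 4.9729 + 0.7569 + 5.1529
     = 28.6285
λ·‖w‖₂² = 0.5·28.6285 = 14.31425

14.31425


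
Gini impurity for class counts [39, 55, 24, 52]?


Probabilities: [39/170, 55/170, 24/170, 52/170] ≈ [0.2294, 0.3235, 0.1412, 0.3059]
Σpᵢ² = (1521 + 3025 + 576 + 2704)/170² = 7826/28900
Gini = 1 - Σpᵢ² = 1 - 7826/28900 = 0.7292

0.7292


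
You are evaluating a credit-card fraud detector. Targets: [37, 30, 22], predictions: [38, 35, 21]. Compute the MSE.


Squared errors: (37-38)²=1, (30-35)²=25, (22-21)²=1
Sum = 27
MSE = 27/3 = 9

9


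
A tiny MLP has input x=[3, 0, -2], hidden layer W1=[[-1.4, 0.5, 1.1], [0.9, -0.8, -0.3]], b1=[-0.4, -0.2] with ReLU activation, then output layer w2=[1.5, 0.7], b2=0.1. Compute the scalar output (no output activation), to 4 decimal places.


z1[0] = (-1.4)·(3) + (0.5)·(0) + (1.1)·(-2) - 0.4 = -6.8
z1[1] = (0.9)·(3) + (-0.8)·(0) + (-0.3)·(-2) - 0.2 = 3.1
h = ReLU(z1) = [0.0, 3.1]
output = (1.5)·(0.0) + (0.7)·(3.1) + 0.1 = 2.27

2.27


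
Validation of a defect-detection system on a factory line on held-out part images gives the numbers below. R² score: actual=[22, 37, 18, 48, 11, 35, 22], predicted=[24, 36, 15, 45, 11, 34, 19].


ȳ = 27.5714
SS_res = Σ(y-ŷ)² = 33
SS_tot = Σ(y-ȳ)² = 989.71
R² = 1 - SS_res/SS_tot = 1 - 0.0333 = 0.9667

0.9667


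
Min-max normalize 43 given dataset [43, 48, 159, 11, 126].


min=11, max=159
(43-11)/(159-11) = 32/148 = 0.2162

0.2162


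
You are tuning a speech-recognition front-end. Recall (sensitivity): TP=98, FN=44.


Recall = TP/(TP+FN)
= 98/(98+44)
= 98/142 = 69.01%

69.01%


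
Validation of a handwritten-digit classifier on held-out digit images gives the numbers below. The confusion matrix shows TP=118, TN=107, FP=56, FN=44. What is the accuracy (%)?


Accuracy = (TP+TN)/(TP+TN+FP+FN)
= (118+107)/(325)
= 225/325 = 69.23%

69.23%


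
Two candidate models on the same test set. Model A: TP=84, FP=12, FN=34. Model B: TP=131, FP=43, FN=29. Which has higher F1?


Model A: P=84/96=0.875, R=84/118=0.7119, F1=2PR/(P+R)=2TP/(2TP+FP+FN)=168/214=0.785
Model B: P=131/174=0.7529, R=131/160=0.8187, F1=2PR/(P+R)=2TP/(2TP+FP+FN)=262/334=0.7844
0.785 > 0.7844 → Model A

Model A


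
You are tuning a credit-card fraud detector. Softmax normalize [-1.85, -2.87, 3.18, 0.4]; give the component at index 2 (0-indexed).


Exponentials: e^-1.85=0.1572, e^-2.87=0.0567, e^3.18=24.0468, e^0.4=1.4918
Sum = 25.7525
Softmax = [0.0061, 0.0022, 0.9338, 0.0579]
p[2] = 24.0468/25.7525 = 0.9338

0.9338


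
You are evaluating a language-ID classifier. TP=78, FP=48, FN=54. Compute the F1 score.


Precision = 78/126 = 0.619
Recall = 78/132 = 0.5909
F1 = 2·P·R/(P+R) = 2·TP/(2·TP+FP+FN) = 156/(156+48+54) = 156/258 = 0.6047

0.6047


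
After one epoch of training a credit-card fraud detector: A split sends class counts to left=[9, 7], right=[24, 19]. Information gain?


Parent = [33, 26], H_parent = 0.9898
H_left = 0.9887 (n=16), H_right = 0.9902 (n=43)
H_children = (16/59)·0.9887 + (43/59)·0.9902 = 0.9898
IG = 0.9898 - 0.9898 = 0.0

0.0


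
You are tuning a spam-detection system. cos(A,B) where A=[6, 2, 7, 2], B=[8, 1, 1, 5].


A·B = 6·8 + 2·1 + 7·1 + 2·5 = 67
‖A‖ = √93 = 9.6437, ‖B‖ = √91 = 9.5394
cos = 67/(√93·√91) = 67/√8463 = 0.7283

0.7283


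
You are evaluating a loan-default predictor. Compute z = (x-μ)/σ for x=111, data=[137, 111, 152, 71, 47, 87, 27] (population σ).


μ = 90.2857, σ = 42.5633
z = (111 - 90.2857)/42.5633 = 0.4867

0.4867


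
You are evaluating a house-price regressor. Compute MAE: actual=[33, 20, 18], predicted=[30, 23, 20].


Absolute errors: |33-30|=3, |20-23|=3, |18-20|=2
Sum = 8
MAE = 8/3 = 8/3

8/3


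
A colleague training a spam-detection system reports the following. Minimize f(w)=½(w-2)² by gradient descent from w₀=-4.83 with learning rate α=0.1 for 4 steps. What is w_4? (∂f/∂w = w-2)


step 1: grad = -4.83-2 = -6.83; w = -4.83 - 0.1·(-6.83) = -4.147
step 2: grad = -4.147-2 = -6.147; w = -4.147 - 0.1·(-6.147) = -3.5323
step 3: grad = -3.5323-2 = -5.5323; w = -3.5323 - 0.1·(-5.5323) = -2.97907
step 4: grad = -2.97907-2 = -4.97907; w = -2.97907 - 0.1·(-4.97907) = -2.481163

-2.481163


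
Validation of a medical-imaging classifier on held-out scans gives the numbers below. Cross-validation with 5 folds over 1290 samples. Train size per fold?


Fold size = 1290/5 = 258
Training per fold = 1290 - 258 = 1032

1032


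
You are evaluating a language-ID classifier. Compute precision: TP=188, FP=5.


Precision = TP/(TP+FP)
= 188/(188+5)
= 188/193 = 97.41%

97.41%


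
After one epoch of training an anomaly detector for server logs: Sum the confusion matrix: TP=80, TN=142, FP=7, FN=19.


Total = TP + TN + FP + FN
= 80 + 142 + 7 + 19
= 248
(Predicted positive: 87, predicted negative: 161)

248


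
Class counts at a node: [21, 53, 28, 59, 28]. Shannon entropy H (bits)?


Probabilities: [21/189, 53/189, 28/189, 59/189, 28/189] ≈ [0.1111, 0.2804, 0.1481, 0.3122, 0.1481]
H = -((21/189)·log₂(21/189) + (53/189)·log₂(53/189) + (28/189)·log₂(28/189) + (59/189)·log₂(59/189) + (28/189)·log₂(28/189))
  = 2.2072 bits

2.2072 bits


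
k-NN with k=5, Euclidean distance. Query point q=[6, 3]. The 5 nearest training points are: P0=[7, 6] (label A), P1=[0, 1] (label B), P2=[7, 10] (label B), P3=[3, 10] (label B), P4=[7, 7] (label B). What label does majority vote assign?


d(q,P0) = 3.1623  (label A)
d(q,P1) = 6.3246  (label B)
d(q,P2) = 7.0711  (label B)
d(q,P3) = 7.6158  (label B)
d(q,P4) = 4.1231  (label B)
Votes: A=1, B=4
Majority → B

B


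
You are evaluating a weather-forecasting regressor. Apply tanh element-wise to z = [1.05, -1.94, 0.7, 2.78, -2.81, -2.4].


tanh(1.05) = 0.7818
tanh(-1.94) = -0.9595
tanh(0.7) = 0.6044
tanh(2.78) = 0.9923
tanh(-2.81) = -0.9928
tanh(-2.4) = -0.9837
result = [0.7818, -0.9595, 0.6044, 0.9923, -0.9928, -0.9837]

[0.7818, -0.9595, 0.6044, 0.9923, -0.9928, -0.9837]


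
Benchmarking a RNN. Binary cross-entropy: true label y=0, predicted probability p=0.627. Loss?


BCE = -[y·ln(p) + (1-y)·ln(1-p)]
= -0 - 1·ln(1-0.627)
= -ln(0.373) = 0.9862

0.9862


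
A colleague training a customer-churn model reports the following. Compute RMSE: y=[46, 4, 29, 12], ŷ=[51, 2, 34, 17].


MSE = 79/4 = 19.75
RMSE = √(79/4) = 4.4441

4.4441


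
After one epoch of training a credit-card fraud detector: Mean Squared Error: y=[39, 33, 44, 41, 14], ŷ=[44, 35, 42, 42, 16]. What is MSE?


Squared errors: (39-44)²=25, (33-35)²=4, (44-42)²=4, (41-42)²=1, (14-16)²=4
Sum = 38
MSE = 38/5 = 38/5

38/5


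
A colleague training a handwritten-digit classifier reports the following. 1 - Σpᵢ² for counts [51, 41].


Probabilities: [51/92, 41/92] ≈ [0.5543, 0.4457]
Σpᵢ² = (2601 + 1681)/92² = 4282/8464
Gini = 1 - Σpᵢ² = 1 - 4282/8464 = 0.4941

0.4941


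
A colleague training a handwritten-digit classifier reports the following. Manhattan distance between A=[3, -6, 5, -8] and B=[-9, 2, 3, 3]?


d = |3+ 9| + |-6-2| + |5-3| + |-8-3|
  = 12 + 8 + 2 + 11
  = 33

33


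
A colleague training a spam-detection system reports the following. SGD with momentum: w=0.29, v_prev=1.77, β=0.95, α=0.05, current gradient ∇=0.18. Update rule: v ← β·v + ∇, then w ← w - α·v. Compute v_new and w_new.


v_new = 0.95·1.77 + 0.18 = 1.6815 + 0.18 = 1.8615
w_new = 0.29 - 0.05·1.8615 = 0.29 - 0.093075 = 0.196925

v_new=1.8615, w_new=0.196925


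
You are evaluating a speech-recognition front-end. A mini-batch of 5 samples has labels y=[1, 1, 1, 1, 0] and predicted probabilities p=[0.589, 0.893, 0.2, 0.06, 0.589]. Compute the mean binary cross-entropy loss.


L[0] = -ln(0.589) = 0.5293
L[1] = -ln(0.893) = 0.1132
L[2] = -ln(0.2) = 1.6094
L[3] = -ln(0.06) = 2.8134
L[4] = -ln(1-0.589) = -ln(0.411) = 0.8892
mean = (0.5293 + 0.1132 + 1.6094 + 2.8134 + 0.8892)/5 = 1.1909

1.1909


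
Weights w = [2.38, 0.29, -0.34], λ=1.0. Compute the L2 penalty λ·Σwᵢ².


‖w‖₂² = (2.38)² + (0.29)² + (-0.34)²
     = 5.6644 + 0.0841 + 0.1156
     = 5.8641
λ·‖w‖₂² = 1.0·5.8641 = 5.8641

5.8641


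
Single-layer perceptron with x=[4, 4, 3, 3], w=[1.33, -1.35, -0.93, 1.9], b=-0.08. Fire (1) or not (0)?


z = (4)·(1.33) + (4)·(-1.35) + (3)·(-0.93) + (3)·(1.9) - 0.08
  = 2.75
step(z) = 1 (z≥0)

1
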